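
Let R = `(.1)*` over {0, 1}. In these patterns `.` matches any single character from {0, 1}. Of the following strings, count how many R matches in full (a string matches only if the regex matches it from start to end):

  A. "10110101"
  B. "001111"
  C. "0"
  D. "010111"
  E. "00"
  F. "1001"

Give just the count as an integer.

A → no match
B → no match
C → no match
D → match
E → no match
F → no match
Total matched: 1

1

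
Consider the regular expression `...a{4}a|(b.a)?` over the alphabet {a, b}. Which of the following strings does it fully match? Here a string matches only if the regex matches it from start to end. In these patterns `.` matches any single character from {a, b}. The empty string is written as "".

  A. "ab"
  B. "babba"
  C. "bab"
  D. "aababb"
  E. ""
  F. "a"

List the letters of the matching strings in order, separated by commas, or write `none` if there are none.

E

A → no match
B → no match
C → no match
D → no match
E → match
F → no match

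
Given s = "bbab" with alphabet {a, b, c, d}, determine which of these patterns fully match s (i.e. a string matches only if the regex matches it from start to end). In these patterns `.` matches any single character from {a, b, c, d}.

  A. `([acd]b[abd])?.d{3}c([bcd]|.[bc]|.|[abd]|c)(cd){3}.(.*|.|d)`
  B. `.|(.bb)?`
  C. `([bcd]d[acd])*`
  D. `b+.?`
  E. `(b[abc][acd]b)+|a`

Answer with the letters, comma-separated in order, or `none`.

A → no match
B → no match
C → no match
D → no match
E → match

E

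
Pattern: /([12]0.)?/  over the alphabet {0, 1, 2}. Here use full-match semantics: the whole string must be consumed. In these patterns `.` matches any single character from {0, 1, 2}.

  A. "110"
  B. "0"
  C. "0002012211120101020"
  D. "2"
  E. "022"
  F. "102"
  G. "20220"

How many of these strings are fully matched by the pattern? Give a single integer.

A → no match
B → no match
C → no match
D → no match
E → no match
F → match
G → no match
Total matched: 1

1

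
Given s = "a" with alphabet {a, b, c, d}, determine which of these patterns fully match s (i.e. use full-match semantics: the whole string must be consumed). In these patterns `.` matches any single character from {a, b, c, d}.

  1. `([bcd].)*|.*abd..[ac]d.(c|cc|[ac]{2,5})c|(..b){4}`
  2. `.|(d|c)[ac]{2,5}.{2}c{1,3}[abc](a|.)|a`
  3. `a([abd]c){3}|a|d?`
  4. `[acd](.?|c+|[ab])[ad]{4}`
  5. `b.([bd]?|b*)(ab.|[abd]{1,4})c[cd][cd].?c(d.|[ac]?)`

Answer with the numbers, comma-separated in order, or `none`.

2, 3

1 → no match
2 → match
3 → match
4 → no match
5 → no match — must start with "b"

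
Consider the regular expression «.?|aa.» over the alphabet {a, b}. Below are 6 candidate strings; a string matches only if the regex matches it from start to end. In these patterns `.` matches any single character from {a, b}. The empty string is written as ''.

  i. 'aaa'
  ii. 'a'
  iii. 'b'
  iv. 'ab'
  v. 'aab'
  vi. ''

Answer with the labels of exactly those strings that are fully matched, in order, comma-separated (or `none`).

i, ii, iii, v, vi

i → match
ii → match
iii → match
iv → no match
v → match
vi → match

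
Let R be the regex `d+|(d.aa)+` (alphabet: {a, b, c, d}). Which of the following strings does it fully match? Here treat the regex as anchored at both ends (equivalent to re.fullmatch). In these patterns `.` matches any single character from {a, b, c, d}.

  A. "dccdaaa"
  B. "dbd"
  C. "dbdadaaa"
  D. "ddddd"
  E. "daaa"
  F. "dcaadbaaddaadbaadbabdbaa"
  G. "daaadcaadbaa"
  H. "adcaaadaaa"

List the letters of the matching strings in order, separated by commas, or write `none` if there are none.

D, E, G

A → no match
B → no match
C → no match
D → match
E → match
F → no match
G → match
H → no match — must start with "d"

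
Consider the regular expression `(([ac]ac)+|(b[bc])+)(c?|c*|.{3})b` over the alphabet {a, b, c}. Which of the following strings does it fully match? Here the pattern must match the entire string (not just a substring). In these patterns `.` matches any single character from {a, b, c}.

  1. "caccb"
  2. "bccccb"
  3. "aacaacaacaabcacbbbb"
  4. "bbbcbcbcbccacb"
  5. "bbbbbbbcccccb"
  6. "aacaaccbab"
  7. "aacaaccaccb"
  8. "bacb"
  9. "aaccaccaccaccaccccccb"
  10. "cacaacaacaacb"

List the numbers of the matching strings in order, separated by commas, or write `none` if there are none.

1 → match
2 → match
3 → no match
4 → match
5 → match
6 → match
7 → match
8 → no match
9 → match
10 → match

1, 2, 4, 5, 6, 7, 9, 10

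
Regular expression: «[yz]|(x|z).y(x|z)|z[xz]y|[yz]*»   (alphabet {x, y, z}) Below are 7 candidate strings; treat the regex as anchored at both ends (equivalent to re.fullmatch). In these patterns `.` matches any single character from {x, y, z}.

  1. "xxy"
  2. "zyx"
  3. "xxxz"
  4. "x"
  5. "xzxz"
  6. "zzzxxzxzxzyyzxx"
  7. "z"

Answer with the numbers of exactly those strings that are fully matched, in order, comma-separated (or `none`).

1 → no match
2 → no match
3 → no match
4 → no match
5 → no match
6 → no match
7 → match

7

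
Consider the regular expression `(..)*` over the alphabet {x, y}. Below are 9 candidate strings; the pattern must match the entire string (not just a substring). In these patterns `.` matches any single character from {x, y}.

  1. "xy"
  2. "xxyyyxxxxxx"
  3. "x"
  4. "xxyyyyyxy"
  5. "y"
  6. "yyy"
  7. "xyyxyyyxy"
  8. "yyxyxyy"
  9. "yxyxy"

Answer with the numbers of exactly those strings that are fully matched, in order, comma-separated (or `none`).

1

1 → match
2 → no match
3 → no match
4 → no match
5 → no match
6 → no match
7 → no match
8 → no match
9 → no match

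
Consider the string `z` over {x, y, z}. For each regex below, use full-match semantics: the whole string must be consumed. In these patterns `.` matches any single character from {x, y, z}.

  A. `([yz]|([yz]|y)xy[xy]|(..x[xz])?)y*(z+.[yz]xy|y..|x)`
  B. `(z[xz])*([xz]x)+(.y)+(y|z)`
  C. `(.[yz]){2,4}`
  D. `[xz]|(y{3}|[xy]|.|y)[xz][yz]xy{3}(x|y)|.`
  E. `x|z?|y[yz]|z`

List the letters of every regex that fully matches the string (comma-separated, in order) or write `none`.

D, E

A → no match
B → no match
C → no match
D → match
E → match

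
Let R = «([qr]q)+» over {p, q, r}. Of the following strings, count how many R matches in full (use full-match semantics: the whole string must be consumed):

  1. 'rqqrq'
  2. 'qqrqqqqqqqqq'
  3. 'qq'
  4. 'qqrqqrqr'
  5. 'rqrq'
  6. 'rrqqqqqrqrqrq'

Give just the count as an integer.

3

1 → no match
2 → match
3 → match
4 → no match — must end with 'q'
5 → match
6 → no match
Total matched: 3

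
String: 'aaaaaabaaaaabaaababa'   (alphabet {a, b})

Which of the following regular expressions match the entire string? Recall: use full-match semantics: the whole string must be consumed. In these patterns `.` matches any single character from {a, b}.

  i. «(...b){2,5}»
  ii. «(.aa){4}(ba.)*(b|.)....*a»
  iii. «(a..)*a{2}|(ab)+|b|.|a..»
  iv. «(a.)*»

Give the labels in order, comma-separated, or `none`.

i → no match — must end with 'b'
ii → match
iii → no match
iv → no match

ii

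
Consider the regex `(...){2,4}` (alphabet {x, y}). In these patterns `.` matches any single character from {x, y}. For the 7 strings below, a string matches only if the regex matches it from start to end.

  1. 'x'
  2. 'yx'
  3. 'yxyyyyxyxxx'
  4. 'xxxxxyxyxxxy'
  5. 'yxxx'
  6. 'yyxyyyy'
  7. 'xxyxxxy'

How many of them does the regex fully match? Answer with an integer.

1 → no match
2 → no match
3 → no match
4 → match
5 → no match
6 → no match
7 → no match
Total matched: 1

1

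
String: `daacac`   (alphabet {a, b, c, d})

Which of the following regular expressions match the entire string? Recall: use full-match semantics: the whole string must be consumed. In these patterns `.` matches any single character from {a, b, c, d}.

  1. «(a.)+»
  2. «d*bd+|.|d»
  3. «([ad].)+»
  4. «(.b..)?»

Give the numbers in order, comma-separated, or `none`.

3

1 → no match — must start with `a`
2 → no match
3 → match
4 → no match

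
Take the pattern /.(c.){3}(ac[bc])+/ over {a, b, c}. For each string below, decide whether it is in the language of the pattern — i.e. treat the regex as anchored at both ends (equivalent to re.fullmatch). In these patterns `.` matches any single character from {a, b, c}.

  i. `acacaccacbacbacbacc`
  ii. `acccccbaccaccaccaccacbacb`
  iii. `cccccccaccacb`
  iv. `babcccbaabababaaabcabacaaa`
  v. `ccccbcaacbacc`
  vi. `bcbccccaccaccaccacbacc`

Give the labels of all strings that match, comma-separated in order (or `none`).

i, ii, iii, v, vi

i → match
ii → match
iii → match
iv → no match
v → match
vi → match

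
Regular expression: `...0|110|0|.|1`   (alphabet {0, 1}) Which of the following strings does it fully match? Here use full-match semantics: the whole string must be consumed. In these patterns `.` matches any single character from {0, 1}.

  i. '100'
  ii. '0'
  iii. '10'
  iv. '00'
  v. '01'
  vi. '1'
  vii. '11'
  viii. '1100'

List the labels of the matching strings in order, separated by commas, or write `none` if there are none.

i. '100' → no match
ii. '0' → match
iii. '10' → no match
iv. '00' → no match
v. '01' → no match
vi. '1' → match
vii. '11' → no match
viii. '1100' → match

ii, vi, viii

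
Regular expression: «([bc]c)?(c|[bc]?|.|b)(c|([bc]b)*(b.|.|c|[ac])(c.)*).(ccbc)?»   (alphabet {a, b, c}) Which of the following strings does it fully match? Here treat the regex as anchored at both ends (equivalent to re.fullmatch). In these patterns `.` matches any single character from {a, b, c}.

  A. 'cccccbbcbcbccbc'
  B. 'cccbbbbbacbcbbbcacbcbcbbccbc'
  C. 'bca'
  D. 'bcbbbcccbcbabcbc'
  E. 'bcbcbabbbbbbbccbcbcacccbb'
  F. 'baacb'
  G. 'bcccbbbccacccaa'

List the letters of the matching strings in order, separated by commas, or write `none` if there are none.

A → no match
B → no match
C → match
D → no match
E → no match
F → no match
G → match

C, G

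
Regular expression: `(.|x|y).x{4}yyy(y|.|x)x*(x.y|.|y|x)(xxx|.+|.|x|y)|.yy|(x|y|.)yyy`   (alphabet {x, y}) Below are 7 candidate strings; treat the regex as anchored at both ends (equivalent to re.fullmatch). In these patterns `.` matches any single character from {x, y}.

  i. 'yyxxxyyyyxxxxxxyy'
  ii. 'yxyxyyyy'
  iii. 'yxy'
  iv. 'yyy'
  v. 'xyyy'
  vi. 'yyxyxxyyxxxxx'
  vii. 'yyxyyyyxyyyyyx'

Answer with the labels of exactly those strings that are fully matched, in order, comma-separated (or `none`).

i → no match
ii → no match
iii → no match
iv → match
v → match
vi → no match
vii → no match

iv, v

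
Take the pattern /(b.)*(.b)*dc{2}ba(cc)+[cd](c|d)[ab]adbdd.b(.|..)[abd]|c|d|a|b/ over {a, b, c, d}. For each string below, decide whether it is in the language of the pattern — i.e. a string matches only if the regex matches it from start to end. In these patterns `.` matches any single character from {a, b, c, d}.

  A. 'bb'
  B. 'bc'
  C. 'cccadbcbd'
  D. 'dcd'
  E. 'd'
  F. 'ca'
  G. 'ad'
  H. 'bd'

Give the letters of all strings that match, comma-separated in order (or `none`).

E

A → no match
B → no match
C → no match
D → no match
E → match
F → no match
G → no match
H → no match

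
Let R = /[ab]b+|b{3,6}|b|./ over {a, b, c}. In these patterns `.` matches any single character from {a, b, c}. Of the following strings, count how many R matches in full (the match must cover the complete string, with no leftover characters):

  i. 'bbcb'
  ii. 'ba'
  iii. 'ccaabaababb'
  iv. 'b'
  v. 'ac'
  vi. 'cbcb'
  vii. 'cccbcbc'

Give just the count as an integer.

i → no match
ii → no match
iii → no match
iv → match
v → no match
vi → no match
vii → no match
Total matched: 1

1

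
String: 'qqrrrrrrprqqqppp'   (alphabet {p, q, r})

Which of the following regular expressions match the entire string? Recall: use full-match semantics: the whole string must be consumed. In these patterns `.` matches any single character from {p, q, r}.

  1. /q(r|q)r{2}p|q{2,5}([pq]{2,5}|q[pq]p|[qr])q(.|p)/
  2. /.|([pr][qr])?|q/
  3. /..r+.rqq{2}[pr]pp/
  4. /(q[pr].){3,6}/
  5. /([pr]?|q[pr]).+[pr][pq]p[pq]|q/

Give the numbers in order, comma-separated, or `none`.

3

1 → no match
2 → no match
3 → match
4 → no match
5 → no match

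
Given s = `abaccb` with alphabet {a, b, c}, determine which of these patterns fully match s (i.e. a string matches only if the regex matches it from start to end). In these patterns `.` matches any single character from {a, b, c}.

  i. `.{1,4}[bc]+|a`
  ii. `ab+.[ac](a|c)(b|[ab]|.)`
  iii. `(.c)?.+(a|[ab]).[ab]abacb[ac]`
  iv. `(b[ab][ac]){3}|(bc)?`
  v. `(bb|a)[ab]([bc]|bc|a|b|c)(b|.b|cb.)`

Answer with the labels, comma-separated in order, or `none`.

i, ii

i → match
ii → match
iii → no match
iv → no match
v → no match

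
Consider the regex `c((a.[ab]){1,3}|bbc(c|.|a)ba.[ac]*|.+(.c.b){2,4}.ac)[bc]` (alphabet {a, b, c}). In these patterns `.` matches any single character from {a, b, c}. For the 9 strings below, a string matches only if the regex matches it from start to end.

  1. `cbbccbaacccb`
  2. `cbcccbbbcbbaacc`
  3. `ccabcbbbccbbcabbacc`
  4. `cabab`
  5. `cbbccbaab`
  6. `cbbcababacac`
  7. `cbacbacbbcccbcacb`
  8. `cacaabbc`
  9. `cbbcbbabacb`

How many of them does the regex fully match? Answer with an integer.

1. `cbbccbaacccb` → match
2 → match
3 → match
4. `cabab` → match
5. `cbbccbaab` → match
6. `cbbcababacac` → match
7 → match
8. `cacaabbc` → match
9. `cbbcbbabacb` → match
Total matched: 9

9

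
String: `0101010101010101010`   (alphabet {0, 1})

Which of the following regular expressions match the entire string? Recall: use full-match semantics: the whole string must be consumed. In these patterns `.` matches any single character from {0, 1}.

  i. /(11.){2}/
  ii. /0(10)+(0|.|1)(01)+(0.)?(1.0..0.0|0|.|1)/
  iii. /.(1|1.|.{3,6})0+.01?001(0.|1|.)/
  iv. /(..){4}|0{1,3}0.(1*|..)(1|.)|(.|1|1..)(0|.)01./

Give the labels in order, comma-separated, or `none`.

ii

i → no match — must start with `11`
ii → match
iii → no match
iv → no match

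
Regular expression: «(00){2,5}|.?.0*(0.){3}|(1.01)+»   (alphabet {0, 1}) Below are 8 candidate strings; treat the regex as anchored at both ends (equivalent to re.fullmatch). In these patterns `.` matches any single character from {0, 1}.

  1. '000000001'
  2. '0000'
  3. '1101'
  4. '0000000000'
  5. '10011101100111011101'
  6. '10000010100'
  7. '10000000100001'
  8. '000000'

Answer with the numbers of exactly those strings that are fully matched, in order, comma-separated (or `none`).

1 → match
2 → match
3 → match
4 → match
5 → match
6 → match
7 → no match
8 → match

1, 2, 3, 4, 5, 6, 8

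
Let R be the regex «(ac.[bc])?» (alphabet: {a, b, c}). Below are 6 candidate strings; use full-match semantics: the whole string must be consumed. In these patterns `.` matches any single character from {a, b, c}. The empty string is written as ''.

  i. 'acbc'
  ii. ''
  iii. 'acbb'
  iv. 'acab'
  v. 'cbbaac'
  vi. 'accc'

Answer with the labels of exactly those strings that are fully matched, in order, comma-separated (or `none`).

i → match
ii → match
iii → match
iv → match
v → no match
vi → match

i, ii, iii, iv, vi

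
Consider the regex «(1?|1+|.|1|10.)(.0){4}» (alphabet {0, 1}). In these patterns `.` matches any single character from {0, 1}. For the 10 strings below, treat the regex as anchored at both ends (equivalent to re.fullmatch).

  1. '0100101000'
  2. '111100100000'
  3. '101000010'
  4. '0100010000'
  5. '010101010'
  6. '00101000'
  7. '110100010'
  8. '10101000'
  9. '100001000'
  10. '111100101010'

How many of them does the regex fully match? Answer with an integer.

7

1 → no match
2 → match
3 → no match
4 → no match
5 → match
6 → match
7 → match
8 → match
9 → match
10 → match
Total matched: 7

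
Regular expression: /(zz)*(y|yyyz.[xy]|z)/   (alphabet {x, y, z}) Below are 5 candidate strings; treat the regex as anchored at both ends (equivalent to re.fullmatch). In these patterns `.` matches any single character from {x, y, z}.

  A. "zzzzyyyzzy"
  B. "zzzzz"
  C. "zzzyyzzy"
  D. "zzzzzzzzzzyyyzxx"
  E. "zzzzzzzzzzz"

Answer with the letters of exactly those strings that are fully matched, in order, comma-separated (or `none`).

A → match
B → match
C → no match
D → match
E → match

A, B, D, E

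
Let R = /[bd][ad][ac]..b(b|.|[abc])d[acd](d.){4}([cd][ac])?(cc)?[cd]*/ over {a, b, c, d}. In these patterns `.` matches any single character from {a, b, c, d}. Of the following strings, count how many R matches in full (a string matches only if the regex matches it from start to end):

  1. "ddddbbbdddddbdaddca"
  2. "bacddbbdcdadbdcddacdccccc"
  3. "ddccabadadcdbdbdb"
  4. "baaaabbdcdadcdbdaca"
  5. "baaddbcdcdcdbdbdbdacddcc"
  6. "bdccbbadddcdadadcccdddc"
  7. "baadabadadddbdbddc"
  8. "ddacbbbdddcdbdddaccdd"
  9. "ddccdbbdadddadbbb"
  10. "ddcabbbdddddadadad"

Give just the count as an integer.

7

1 → no match
2 → no match
3 → match
4 → match
5 → match
6 → match
7 → match
8 → match
9 → no match
10 → match
Total matched: 7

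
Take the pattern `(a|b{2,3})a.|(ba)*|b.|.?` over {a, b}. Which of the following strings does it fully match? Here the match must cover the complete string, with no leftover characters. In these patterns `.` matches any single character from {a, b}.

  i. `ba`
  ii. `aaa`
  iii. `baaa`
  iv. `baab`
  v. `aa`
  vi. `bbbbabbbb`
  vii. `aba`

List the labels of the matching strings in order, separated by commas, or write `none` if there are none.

i → match
ii → match
iii → no match
iv → no match
v → no match
vi → no match
vii → no match

i, ii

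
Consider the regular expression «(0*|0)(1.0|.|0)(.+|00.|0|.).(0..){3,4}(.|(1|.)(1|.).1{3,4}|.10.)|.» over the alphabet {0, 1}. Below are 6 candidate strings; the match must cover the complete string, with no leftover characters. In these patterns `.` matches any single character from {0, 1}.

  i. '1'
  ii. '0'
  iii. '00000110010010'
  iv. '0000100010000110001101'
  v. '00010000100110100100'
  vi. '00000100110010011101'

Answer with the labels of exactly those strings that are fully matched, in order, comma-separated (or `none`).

i, ii, iii, iv, v, vi

i. '1' → match
ii. '0' → match
iii → match
iv → match
v → match
vi → match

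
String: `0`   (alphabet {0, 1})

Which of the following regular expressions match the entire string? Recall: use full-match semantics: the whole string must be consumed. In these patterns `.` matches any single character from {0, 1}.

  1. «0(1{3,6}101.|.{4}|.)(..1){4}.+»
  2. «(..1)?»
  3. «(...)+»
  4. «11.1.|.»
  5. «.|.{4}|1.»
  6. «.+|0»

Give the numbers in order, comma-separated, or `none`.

4, 5, 6

1 → no match
2 → no match
3 → no match
4 → match
5 → match
6 → match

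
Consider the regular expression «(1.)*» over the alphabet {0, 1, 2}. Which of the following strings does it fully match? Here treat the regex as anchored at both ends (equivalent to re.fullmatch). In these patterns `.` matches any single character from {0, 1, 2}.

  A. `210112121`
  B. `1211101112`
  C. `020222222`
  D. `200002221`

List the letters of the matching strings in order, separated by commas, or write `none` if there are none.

B

A. `210112121` → no match
B. `1211101112` → match
C. `020222222` → no match
D. `200002221` → no match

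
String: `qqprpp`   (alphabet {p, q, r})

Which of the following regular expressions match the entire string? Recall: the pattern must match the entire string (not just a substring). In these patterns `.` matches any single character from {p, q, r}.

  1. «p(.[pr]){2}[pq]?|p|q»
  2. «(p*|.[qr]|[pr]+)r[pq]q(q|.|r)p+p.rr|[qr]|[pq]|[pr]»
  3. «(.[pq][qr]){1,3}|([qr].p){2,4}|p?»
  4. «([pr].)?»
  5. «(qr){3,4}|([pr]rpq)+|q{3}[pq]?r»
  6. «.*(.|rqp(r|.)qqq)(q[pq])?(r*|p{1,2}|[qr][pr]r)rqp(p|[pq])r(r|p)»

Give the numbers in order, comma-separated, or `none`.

1 → no match
2 → no match
3 → match
4 → no match
5 → no match
6 → no match

3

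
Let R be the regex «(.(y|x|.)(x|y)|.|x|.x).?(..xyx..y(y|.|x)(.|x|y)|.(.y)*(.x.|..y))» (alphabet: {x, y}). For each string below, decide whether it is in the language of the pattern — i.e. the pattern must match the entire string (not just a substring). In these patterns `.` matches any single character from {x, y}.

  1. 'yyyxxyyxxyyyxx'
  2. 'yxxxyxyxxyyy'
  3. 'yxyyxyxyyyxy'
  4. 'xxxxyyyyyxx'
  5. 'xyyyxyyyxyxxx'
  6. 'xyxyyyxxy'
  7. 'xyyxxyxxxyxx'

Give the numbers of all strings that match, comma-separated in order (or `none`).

3, 4, 5, 6, 7

1 → no match
2 → no match
3 → match
4 → match
5 → match
6 → match
7 → match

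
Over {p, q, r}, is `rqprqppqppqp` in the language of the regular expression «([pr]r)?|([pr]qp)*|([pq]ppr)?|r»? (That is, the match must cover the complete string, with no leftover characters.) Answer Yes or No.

Yes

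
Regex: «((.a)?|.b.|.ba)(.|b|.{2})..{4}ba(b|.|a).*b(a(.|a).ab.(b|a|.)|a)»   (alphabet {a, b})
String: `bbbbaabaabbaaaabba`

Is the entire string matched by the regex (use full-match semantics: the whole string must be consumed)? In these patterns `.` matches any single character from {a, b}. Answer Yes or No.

Yes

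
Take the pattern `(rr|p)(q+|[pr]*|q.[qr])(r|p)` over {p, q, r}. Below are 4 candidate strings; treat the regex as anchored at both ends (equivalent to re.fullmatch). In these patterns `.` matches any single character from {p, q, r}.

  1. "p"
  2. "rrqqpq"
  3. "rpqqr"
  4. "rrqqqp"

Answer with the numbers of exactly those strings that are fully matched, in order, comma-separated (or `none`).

4

1 → no match
2 → no match
3 → no match
4 → match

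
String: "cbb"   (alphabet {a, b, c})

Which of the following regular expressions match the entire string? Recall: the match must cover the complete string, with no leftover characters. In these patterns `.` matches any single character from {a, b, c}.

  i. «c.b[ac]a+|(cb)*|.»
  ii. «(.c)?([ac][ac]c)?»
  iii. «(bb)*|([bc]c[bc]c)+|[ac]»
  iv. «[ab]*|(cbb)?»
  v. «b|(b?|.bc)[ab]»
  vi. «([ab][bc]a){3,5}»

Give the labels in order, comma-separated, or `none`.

i → no match
ii → no match
iii → no match
iv → match
v → no match
vi → no match — must end with "a"

iv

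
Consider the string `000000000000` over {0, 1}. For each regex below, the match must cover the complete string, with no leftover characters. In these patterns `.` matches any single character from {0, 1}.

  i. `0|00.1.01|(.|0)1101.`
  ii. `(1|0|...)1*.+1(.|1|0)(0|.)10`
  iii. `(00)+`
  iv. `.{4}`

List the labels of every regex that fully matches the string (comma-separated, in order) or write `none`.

iii

i → no match
ii → no match — must end with `10`
iii → match
iv → no match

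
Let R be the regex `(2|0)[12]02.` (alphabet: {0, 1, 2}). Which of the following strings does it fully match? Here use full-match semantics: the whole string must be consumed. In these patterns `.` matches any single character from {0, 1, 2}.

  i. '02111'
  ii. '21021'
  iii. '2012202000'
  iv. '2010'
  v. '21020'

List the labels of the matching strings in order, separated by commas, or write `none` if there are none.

i → no match
ii → match
iii → no match
iv → no match
v → match

ii, v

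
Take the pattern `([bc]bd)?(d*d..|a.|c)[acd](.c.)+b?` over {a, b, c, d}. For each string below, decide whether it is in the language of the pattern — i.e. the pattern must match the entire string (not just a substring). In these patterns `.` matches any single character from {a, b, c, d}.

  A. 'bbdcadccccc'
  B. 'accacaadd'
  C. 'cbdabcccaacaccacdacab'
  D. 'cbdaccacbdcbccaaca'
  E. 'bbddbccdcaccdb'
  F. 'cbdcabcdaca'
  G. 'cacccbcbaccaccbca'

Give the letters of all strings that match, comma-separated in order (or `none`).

A → match
B → no match
C → no match
D → match
E → match
F → match
G → match

A, D, E, F, G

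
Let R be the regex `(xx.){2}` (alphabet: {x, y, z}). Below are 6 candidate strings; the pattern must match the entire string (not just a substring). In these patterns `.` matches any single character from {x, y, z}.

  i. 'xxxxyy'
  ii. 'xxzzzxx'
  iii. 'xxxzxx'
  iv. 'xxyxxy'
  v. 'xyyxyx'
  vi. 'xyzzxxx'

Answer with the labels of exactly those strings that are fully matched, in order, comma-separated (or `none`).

i → no match
ii → no match
iii → no match
iv → match
v → no match — must start with 'xx'
vi → no match — must start with 'xx'

iv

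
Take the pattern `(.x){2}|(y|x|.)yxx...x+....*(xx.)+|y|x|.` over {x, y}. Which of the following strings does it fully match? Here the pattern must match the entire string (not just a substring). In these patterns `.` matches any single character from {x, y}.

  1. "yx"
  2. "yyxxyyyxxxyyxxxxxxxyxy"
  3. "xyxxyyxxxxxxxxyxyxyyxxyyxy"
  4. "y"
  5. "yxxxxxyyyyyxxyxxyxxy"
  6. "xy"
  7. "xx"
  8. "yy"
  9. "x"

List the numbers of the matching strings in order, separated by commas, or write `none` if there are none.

4, 9

1 → no match
2 → no match
3 → no match
4 → match
5 → no match
6 → no match
7 → no match
8 → no match
9 → match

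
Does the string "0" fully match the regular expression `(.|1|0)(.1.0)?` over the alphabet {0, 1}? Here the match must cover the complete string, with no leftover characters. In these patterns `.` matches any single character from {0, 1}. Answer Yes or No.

Yes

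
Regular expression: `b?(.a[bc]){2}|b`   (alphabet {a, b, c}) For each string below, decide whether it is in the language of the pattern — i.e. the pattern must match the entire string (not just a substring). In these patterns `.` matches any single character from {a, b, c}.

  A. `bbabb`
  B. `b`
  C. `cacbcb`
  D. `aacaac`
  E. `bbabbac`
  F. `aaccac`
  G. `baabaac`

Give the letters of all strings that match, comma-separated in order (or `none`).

B, D, E, F, G

A → no match
B → match
C → no match
D → match
E → match
F → match
G → match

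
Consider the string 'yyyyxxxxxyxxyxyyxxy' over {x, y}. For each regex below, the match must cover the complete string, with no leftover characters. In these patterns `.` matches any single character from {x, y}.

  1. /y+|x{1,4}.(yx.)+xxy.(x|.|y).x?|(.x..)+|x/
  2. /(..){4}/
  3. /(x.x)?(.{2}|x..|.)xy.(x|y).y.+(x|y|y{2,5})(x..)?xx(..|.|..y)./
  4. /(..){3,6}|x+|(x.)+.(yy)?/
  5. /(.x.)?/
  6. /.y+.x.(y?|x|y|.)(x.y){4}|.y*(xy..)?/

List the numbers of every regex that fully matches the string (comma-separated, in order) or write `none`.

6

1 → no match
2 → no match
3 → no match
4 → no match
5 → no match
6 → match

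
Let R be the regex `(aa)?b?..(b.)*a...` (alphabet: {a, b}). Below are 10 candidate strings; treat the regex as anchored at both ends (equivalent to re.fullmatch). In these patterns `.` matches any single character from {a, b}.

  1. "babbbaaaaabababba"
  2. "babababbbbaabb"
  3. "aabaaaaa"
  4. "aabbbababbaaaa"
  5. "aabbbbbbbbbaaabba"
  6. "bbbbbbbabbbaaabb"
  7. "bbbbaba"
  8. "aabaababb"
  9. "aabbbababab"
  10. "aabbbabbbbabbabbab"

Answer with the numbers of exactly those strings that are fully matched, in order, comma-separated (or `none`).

2, 3, 4, 6

1 → no match
2 → match
3 → match
4 → match
5 → no match
6 → match
7 → no match
8 → no match
9 → no match
10 → no match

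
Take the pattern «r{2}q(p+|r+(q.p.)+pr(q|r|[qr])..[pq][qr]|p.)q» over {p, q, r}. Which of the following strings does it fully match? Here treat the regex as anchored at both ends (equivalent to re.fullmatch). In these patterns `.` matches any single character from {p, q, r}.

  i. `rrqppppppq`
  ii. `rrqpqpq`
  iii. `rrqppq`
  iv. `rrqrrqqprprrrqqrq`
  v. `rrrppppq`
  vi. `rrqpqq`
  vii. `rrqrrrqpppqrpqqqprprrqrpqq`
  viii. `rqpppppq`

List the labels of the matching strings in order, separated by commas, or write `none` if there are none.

i, iii, iv, vi, vii

i → match
ii → no match
iii → match
iv → match
v → no match
vi → match
vii → match
viii → no match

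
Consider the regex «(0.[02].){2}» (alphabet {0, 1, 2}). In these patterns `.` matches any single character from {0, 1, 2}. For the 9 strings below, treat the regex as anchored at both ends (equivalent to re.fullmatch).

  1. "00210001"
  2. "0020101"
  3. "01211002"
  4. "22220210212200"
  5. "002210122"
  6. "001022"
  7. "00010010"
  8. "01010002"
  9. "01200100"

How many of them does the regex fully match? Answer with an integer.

1 → match
2 → no match
3 → no match
4 → no match — must start with "0"
5 → no match
6 → no match
7 → no match
8 → match
9 → match
Total matched: 3

3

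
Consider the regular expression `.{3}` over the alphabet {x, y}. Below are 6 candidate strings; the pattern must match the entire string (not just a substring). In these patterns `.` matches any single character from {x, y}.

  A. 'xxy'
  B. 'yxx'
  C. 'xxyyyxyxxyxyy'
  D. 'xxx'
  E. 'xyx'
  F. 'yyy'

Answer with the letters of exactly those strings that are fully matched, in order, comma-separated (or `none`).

A, B, D, E, F

A → match
B → match
C → no match
D → match
E → match
F → match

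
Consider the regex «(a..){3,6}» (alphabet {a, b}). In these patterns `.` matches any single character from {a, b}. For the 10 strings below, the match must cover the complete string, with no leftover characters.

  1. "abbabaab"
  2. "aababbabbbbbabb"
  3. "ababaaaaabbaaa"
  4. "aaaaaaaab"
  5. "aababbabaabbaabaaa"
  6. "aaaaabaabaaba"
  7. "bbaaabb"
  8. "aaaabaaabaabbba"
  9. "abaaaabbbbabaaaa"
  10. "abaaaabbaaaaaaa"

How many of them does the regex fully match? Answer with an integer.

1 → no match
2 → no match
3 → no match
4 → match
5 → match
6 → no match
7 → no match — must start with "a"
8 → no match
9 → no match
10 → no match
Total matched: 2

2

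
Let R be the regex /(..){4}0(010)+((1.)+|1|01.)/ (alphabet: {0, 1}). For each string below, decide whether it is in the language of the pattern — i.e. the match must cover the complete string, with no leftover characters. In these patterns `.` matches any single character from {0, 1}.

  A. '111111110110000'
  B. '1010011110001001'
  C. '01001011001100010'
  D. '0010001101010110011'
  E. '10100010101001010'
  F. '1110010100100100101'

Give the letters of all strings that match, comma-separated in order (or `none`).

F

A → no match
B → no match
C → no match
D → no match
E → no match
F → match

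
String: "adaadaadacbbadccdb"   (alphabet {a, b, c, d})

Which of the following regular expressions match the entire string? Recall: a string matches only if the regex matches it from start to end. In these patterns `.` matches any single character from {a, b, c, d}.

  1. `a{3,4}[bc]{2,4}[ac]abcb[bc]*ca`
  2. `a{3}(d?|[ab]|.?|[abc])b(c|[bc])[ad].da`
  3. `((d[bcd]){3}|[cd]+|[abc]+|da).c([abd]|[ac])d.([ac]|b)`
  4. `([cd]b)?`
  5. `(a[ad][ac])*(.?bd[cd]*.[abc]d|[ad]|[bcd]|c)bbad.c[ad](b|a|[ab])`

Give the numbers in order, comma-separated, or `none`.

1 → no match — must end with "ca"
2 → no match — must end with "da"
3 → no match
4 → no match
5 → match

5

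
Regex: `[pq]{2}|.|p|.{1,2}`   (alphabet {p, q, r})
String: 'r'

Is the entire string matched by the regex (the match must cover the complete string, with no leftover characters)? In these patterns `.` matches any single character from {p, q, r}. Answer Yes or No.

Yes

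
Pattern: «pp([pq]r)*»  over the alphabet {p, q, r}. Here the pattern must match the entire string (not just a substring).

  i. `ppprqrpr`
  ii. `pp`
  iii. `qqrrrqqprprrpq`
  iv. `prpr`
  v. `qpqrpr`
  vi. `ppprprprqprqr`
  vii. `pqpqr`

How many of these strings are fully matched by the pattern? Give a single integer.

2

i → match
ii → match
iii → no match — must start with `pp`
iv → no match — must start with `pp`
v → no match — must start with `pp`
vi → no match
vii → no match — must start with `pp`
Total matched: 2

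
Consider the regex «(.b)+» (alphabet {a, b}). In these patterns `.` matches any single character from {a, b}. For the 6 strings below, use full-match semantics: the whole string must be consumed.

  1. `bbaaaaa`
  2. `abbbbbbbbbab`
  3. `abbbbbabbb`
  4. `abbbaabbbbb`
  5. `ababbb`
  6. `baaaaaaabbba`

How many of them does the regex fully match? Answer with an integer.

1. `bbaaaaa` → no match — must end with `b`
2. `abbbbbbbbbab` → match
3. `abbbbbabbb` → match
4. `abbbaabbbbb` → no match
5. `ababbb` → match
6. `baaaaaaabbba` → no match — must end with `b`
Total matched: 3

3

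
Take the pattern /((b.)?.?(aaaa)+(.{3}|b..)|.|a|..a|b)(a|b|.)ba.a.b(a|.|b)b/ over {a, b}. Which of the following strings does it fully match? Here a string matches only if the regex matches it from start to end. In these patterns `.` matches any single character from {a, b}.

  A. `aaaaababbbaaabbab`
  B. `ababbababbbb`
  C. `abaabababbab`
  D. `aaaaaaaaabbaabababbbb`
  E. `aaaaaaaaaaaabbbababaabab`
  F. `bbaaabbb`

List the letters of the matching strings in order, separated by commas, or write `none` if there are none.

A → match
B → match
C → match
D → match
E → match
F → no match

A, B, C, D, E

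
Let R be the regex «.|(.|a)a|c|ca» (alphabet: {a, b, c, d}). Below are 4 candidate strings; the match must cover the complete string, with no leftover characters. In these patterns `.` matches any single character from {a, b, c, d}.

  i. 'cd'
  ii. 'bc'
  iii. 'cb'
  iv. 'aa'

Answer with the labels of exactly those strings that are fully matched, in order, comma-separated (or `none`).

iv

i → no match
ii → no match
iii → no match
iv → match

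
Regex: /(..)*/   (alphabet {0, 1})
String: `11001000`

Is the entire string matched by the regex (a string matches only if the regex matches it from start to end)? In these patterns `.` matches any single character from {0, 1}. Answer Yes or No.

Yes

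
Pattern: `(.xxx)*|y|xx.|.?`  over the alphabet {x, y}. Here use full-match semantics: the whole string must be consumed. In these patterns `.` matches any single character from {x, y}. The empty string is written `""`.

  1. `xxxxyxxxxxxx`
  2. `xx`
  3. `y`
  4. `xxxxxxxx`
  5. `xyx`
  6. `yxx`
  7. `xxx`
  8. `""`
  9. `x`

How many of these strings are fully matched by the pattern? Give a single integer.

6

1 → match
2 → no match
3 → match
4 → match
5 → no match
6 → no match
7 → match
8 → match
9 → match
Total matched: 6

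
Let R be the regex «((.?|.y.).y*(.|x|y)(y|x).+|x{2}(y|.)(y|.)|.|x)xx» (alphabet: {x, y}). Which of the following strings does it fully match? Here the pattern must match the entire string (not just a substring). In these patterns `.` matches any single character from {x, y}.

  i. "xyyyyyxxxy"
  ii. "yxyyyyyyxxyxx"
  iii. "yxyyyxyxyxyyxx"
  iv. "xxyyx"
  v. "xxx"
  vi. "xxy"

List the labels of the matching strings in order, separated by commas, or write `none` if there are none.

i → no match — must end with "xx"
ii → match
iii → match
iv → no match — must end with "xx"
v → match
vi → no match — must end with "xx"

ii, iii, v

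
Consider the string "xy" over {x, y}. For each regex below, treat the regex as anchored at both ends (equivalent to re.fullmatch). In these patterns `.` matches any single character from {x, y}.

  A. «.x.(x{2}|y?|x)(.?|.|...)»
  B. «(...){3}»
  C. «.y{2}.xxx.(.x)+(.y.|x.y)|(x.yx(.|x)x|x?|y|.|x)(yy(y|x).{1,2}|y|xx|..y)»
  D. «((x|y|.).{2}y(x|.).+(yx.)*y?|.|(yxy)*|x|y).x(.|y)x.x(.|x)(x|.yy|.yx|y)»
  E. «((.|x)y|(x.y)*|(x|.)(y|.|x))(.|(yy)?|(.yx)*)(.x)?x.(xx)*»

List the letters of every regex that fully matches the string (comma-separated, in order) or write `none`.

A → no match
B → no match
C → match
D → no match
E → match

C, E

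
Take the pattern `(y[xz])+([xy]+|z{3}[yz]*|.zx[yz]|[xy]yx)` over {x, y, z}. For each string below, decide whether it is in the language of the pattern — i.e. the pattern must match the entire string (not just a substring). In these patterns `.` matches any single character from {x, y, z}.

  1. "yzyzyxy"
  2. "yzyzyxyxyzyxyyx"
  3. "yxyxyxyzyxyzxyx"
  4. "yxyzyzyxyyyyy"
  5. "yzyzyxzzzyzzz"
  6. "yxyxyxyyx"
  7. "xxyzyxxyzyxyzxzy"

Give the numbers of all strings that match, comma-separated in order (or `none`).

1 → match
2 → match
3 → match
4 → match
5 → match
6 → match
7 → no match — must start with "y"

1, 2, 3, 4, 5, 6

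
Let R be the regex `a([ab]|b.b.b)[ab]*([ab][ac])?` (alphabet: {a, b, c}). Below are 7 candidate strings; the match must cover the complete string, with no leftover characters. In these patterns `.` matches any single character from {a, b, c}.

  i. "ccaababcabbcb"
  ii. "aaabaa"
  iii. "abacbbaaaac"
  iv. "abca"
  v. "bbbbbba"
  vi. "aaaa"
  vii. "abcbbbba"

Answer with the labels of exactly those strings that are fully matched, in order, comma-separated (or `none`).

ii, vi, vii

i → no match — must start with "a"
ii. "aaabaa" → match
iii. "abacbbaaaac" → no match
iv. "abca" → no match
v. "bbbbbba" → no match — must start with "a"
vi. "aaaa" → match
vii. "abcbbbba" → match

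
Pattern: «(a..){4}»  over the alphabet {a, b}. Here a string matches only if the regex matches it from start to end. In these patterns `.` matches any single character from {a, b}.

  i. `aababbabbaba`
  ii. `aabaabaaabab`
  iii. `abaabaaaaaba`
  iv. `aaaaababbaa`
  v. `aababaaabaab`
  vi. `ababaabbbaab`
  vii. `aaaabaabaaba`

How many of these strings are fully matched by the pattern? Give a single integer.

4

i → match
ii → no match
iii → match
iv → no match
v → match
vi → no match
vii → match
Total matched: 4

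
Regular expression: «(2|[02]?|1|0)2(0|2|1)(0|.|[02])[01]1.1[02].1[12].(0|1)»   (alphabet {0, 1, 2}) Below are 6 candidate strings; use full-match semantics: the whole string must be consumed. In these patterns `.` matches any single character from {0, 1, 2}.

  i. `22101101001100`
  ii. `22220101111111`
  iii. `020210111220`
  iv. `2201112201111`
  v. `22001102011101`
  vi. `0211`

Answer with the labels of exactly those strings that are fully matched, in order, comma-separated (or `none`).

i

i → match
ii → no match
iii → no match
iv → no match
v → no match
vi → no match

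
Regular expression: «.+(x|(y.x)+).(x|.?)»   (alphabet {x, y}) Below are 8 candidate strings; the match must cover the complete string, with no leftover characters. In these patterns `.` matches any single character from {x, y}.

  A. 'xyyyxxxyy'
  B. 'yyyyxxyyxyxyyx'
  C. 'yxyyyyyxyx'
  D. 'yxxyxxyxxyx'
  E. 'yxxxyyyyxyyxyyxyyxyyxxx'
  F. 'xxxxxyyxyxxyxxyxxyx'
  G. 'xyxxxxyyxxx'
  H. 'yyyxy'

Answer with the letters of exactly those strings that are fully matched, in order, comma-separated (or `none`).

A, C, D, E, F, G, H

A. 'xyyyxxxyy' → match
B → no match
C. 'yxyyyyyxyx' → match
D. 'yxxyxxyxxyx' → match
E → match
F → match
G. 'xyxxxxyyxxx' → match
H. 'yyyxy' → match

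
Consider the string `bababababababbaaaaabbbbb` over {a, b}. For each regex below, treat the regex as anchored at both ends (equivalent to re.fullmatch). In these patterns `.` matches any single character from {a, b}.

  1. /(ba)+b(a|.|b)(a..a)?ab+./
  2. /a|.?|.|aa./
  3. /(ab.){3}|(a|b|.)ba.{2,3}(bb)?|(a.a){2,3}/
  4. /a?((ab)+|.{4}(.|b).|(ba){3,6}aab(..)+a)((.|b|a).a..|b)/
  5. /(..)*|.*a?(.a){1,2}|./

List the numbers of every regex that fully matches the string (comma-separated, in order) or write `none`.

1, 5

1 → match
2 → no match
3 → no match
4 → no match
5 → match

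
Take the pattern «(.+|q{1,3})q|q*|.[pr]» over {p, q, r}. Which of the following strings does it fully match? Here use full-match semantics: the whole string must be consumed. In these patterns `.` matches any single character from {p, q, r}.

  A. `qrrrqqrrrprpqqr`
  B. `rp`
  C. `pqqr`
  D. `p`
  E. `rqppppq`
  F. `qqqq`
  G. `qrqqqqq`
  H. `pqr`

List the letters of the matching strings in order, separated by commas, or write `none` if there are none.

A → no match
B → match
C → no match
D → no match
E → match
F → match
G → match
H → no match

B, E, F, G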